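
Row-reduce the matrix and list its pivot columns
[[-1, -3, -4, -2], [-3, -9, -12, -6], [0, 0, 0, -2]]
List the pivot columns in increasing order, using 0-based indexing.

r1 -> -1·r1
  [  1   3    4   2 ]
  [ -3  -9  -12  -6 ]
  [  0   0    0  -2 ]
r2 -> r2 + 3·r1
  [ 1  3  4   2 ]
  [ 0  0  0   0 ]
  [ 0  0  0  -2 ]
r2 <-> r3
  [ 1  3  4   2 ]
  [ 0  0  0  -2 ]
  [ 0  0  0   0 ]
r2 -> -1/2·r2
  [ 1  3  4  2 ]
  [ 0  0  0  1 ]
  [ 0  0  0  0 ]
r1 -> r1 − 2·r2
  [ 1  3  4  0 ]
  [ 0  0  0  1 ]
  [ 0  0  0  0 ]
Pivot columns are the columns containing a leading 1.

0, 3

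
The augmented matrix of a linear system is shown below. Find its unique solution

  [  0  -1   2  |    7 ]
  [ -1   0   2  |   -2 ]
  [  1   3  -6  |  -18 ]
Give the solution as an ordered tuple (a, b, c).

Swap ρ1 and ρ2.
  [ -1   0   2  |   -2 ]
  [  0  -1   2  |    7 ]
  [  1   3  -6  |  -18 ]
Multiply ρ1 by -1.
  [ 1   0  -2  |    2 ]
  [ 0  -1   2  |    7 ]
  [ 1   3  -6  |  -18 ]
Subtract ρ1 from ρ3.
  [ 1   0  -2  |    2 ]
  [ 0  -1   2  |    7 ]
  [ 0   3  -4  |  -20 ]
Multiply ρ2 by -1.
  [ 1  0  -2  |    2 ]
  [ 0  1  -2  |   -7 ]
  [ 0  3  -4  |  -20 ]
Subtract 3 times ρ2 from ρ3.
  [ 1  0  -2  |   2 ]
  [ 0  1  -2  |  -7 ]
  [ 0  0   2  |   1 ]
Multiply ρ3 by 1/2.
  [ 1  0  -2  |    2 ]
  [ 0  1  -2  |   -7 ]
  [ 0  0   1  |  1/2 ]
Add 2 times ρ3 to ρ2.
  [ 1  0  -2  |    2 ]
  [ 0  1   0  |   -6 ]
  [ 0  0   1  |  1/2 ]
Add 2 times ρ3 to ρ1.
  [ 1  0  0  |    3 ]
  [ 0  1  0  |   -6 ]
  [ 0  0  1  |  1/2 ]
Reading off the last column: a = 3, b = -6, c = 1/2.

(3, -6, 1/2)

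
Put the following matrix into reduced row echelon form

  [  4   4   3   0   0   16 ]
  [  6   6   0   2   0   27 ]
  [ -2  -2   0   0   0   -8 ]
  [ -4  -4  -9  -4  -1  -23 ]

[[1, 1, 0, 0, 0, 4], [0, 0, 1, 0, 0, 0], [0, 0, 0, 1, 0, 3/2], [0, 0, 0, 0, 1, 1]]

r1 := 1/4·r1
  [  1   1  3/4   0   0    4 ]
  [  6   6    0   2   0   27 ]
  [ -2  -2    0   0   0   -8 ]
  [ -4  -4   -9  -4  -1  -23 ]
r2 := r2 − 6·r1
  [  1   1   3/4   0   0    4 ]
  [  0   0  -9/2   2   0    3 ]
  [ -2  -2     0   0   0   -8 ]
  [ -4  -4    -9  -4  -1  -23 ]
r3 := r3 + 2·r1
  [  1   1   3/4   0   0    4 ]
  [  0   0  -9/2   2   0    3 ]
  [  0   0   3/2   0   0    0 ]
  [ -4  -4    -9  -4  -1  -23 ]
r4 := r4 + 4·r1
  [ 1  1   3/4   0   0   4 ]
  [ 0  0  -9/2   2   0   3 ]
  [ 0  0   3/2   0   0   0 ]
  [ 0  0    -6  -4  -1  -7 ]
r2 := -2/9·r2
  [ 1  1  3/4     0   0     4 ]
  [ 0  0    1  -4/9   0  -2/3 ]
  [ 0  0  3/2     0   0     0 ]
  [ 0  0   -6    -4  -1    -7 ]
r3 := r3 − 3/2·r2
  [ 1  1  3/4     0   0     4 ]
  [ 0  0    1  -4/9   0  -2/3 ]
  [ 0  0    0   2/3   0     1 ]
  [ 0  0   -6    -4  -1    -7 ]
r4 := r4 + 6·r2
  [ 1  1  3/4      0   0     4 ]
  [ 0  0    1   -4/9   0  -2/3 ]
  [ 0  0    0    2/3   0     1 ]
  [ 0  0    0  -20/3  -1   -11 ]
r3 := 3/2·r3
  [ 1  1  3/4      0   0     4 ]
  [ 0  0    1   -4/9   0  -2/3 ]
  [ 0  0    0      1   0   3/2 ]
  [ 0  0    0  -20/3  -1   -11 ]
r4 := r4 + 20/3·r3
  [ 1  1  3/4     0   0     4 ]
  [ 0  0    1  -4/9   0  -2/3 ]
  [ 0  0    0     1   0   3/2 ]
  [ 0  0    0     0  -1    -1 ]
r4 := -1·r4
  [ 1  1  3/4     0  0     4 ]
  [ 0  0    1  -4/9  0  -2/3 ]
  [ 0  0    0     1  0   3/2 ]
  [ 0  0    0     0  1     1 ]
r2 := r2 + 4/9·r3
  [ 1  1  3/4  0  0    4 ]
  [ 0  0    1  0  0    0 ]
  [ 0  0    0  1  0  3/2 ]
  [ 0  0    0  0  1    1 ]
r1 := r1 − 3/4·r2
  [ 1  1  0  0  0    4 ]
  [ 0  0  1  0  0    0 ]
  [ 0  0  0  1  0  3/2 ]
  [ 0  0  0  0  1    1 ]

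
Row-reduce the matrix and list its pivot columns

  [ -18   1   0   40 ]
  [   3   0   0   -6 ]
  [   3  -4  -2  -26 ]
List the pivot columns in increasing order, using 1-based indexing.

1, 2, 3

ρ1 -> -1/18·ρ1
  [ 1  -1/18   0  -20/9 ]
  [ 3      0   0     -6 ]
  [ 3     -4  -2    -26 ]
ρ2 -> ρ2 − 3·ρ1
  [ 1  -1/18   0  -20/9 ]
  [ 0    1/6   0    2/3 ]
  [ 3     -4  -2    -26 ]
ρ3 -> ρ3 − 3·ρ1
  [ 1  -1/18   0  -20/9 ]
  [ 0    1/6   0    2/3 ]
  [ 0  -23/6  -2  -58/3 ]
ρ2 -> 6·ρ2
  [ 1  -1/18   0  -20/9 ]
  [ 0      1   0      4 ]
  [ 0  -23/6  -2  -58/3 ]
ρ3 -> ρ3 + 23/6·ρ2
  [ 1  -1/18   0  -20/9 ]
  [ 0      1   0      4 ]
  [ 0      0  -2     -4 ]
ρ3 -> -1/2·ρ3
  [ 1  -1/18  0  -20/9 ]
  [ 0      1  0      4 ]
  [ 0      0  1      2 ]
ρ1 -> ρ1 + 1/18·ρ2
  [ 1  0  0  -2 ]
  [ 0  1  0   4 ]
  [ 0  0  1   2 ]
Pivot columns are the columns containing a leading 1.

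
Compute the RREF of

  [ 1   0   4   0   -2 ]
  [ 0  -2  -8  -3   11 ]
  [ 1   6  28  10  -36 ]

r3 → r3 − r1
  [ 1   0   4   0   -2 ]
  [ 0  -2  -8  -3   11 ]
  [ 0   6  24  10  -34 ]
r2 → -1/2·r2
  [ 1  0   4    0     -2 ]
  [ 0  1   4  3/2  -11/2 ]
  [ 0  6  24   10    -34 ]
r3 → r3 − 6·r2
  [ 1  0  4    0     -2 ]
  [ 0  1  4  3/2  -11/2 ]
  [ 0  0  0    1     -1 ]
r2 → r2 − 3/2·r3
  [ 1  0  4  0  -2 ]
  [ 0  1  4  0  -4 ]
  [ 0  0  0  1  -1 ]

[[1, 0, 4, 0, -2], [0, 1, 4, 0, -4], [0, 0, 0, 1, -1]]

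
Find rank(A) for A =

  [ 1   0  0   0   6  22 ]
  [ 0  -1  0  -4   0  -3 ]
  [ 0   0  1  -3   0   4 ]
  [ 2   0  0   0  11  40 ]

R4 ← R4 − 2·R1
R2 ← -1·R2
R4 ← -1·R4
R1 ← R1 − 6·R4
The reduced form has 4 nonzero rows.

rank = 4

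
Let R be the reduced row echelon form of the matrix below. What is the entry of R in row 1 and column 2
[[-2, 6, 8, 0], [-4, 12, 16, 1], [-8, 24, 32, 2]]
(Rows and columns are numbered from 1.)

ρ1 ← -1/2·ρ1
ρ2 ← ρ2 + 4·ρ1
ρ3 ← ρ3 + 8·ρ1
ρ3 ← ρ3 − 2·ρ2

-3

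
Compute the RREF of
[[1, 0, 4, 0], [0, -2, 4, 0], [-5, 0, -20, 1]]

r3 → r3 + 5·r1
r2 → -1/2·r2

[[1, 0, 4, 0], [0, 1, -2, 0], [0, 0, 0, 1]]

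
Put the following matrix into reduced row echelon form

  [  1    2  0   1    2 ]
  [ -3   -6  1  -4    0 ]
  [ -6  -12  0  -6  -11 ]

[[1, 2, 0, 1, 0], [0, 0, 1, -1, 0], [0, 0, 0, 0, 1]]

ρ2 → ρ2 + 3·ρ1
ρ3 → ρ3 + 6·ρ1
ρ2 → ρ2 − 6·ρ3
ρ1 → ρ1 − 2·ρ3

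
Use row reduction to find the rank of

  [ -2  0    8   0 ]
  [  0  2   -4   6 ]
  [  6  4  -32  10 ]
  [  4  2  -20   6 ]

r1 := -1/2·r1
r3 := r3 − 6·r1
r4 := r4 − 4·r1
r2 := 1/2·r2
r3 := r3 − 4·r2
r4 := r4 − 2·r2
r3 := -1/2·r3
r2 := r2 − 3·r3
The reduced form has 3 nonzero rows.

rank = 3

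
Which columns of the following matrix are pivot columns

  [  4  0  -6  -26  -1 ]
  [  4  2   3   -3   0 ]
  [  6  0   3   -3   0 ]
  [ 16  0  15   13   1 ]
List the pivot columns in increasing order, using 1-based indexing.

Multiply r1 by 1/4.
  [  1  0  -3/2  -13/2  -1/4 ]
  [  4  2     3     -3     0 ]
  [  6  0     3     -3     0 ]
  [ 16  0    15     13     1 ]
Subtract 4 times r1 from r2.
  [  1  0  -3/2  -13/2  -1/4 ]
  [  0  2     9     23     1 ]
  [  6  0     3     -3     0 ]
  [ 16  0    15     13     1 ]
Subtract 6 times r1 from r3.
  [  1  0  -3/2  -13/2  -1/4 ]
  [  0  2     9     23     1 ]
  [  0  0    12     36   3/2 ]
  [ 16  0    15     13     1 ]
Subtract 16 times r1 from r4.
  [ 1  0  -3/2  -13/2  -1/4 ]
  [ 0  2     9     23     1 ]
  [ 0  0    12     36   3/2 ]
  [ 0  0    39    117     5 ]
Multiply r2 by 1/2.
  [ 1  0  -3/2  -13/2  -1/4 ]
  [ 0  1   9/2   23/2   1/2 ]
  [ 0  0    12     36   3/2 ]
  [ 0  0    39    117     5 ]
Multiply r3 by 1/12.
  [ 1  0  -3/2  -13/2  -1/4 ]
  [ 0  1   9/2   23/2   1/2 ]
  [ 0  0     1      3   1/8 ]
  [ 0  0    39    117     5 ]
Subtract 39 times r3 from r4.
  [ 1  0  -3/2  -13/2  -1/4 ]
  [ 0  1   9/2   23/2   1/2 ]
  [ 0  0     1      3   1/8 ]
  [ 0  0     0      0   1/8 ]
Multiply r4 by 8.
  [ 1  0  -3/2  -13/2  -1/4 ]
  [ 0  1   9/2   23/2   1/2 ]
  [ 0  0     1      3   1/8 ]
  [ 0  0     0      0     1 ]
Subtract 1/8 times r4 from r3.
  [ 1  0  -3/2  -13/2  -1/4 ]
  [ 0  1   9/2   23/2   1/2 ]
  [ 0  0     1      3     0 ]
  [ 0  0     0      0     1 ]
Subtract 1/2 times r4 from r2.
  [ 1  0  -3/2  -13/2  -1/4 ]
  [ 0  1   9/2   23/2     0 ]
  [ 0  0     1      3     0 ]
  [ 0  0     0      0     1 ]
Add 1/4 times r4 to r1.
  [ 1  0  -3/2  -13/2  0 ]
  [ 0  1   9/2   23/2  0 ]
  [ 0  0     1      3  0 ]
  [ 0  0     0      0  1 ]
Subtract 9/2 times r3 from r2.
  [ 1  0  -3/2  -13/2  0 ]
  [ 0  1     0     -2  0 ]
  [ 0  0     1      3  0 ]
  [ 0  0     0      0  1 ]
Add 3/2 times r3 to r1.
  [ 1  0  0  -2  0 ]
  [ 0  1  0  -2  0 ]
  [ 0  0  1   3  0 ]
  [ 0  0  0   0  1 ]
Pivot columns are the columns containing a leading 1.

1, 2, 3, 5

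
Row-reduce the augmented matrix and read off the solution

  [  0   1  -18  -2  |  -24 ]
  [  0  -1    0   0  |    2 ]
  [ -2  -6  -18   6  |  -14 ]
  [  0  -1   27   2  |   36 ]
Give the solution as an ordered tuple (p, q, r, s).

R1 <-> R3
  [ -2  -6  -18   6  |  -14 ]
  [  0  -1    0   0  |    2 ]
  [  0   1  -18  -2  |  -24 ]
  [  0  -1   27   2  |   36 ]
R1 → -1/2·R1
  [ 1   3    9  -3  |    7 ]
  [ 0  -1    0   0  |    2 ]
  [ 0   1  -18  -2  |  -24 ]
  [ 0  -1   27   2  |   36 ]
R2 → -1·R2
  [ 1   3    9  -3  |    7 ]
  [ 0   1    0   0  |   -2 ]
  [ 0   1  -18  -2  |  -24 ]
  [ 0  -1   27   2  |   36 ]
R3 → R3 − R2
  [ 1   3    9  -3  |    7 ]
  [ 0   1    0   0  |   -2 ]
  [ 0   0  -18  -2  |  -22 ]
  [ 0  -1   27   2  |   36 ]
R4 → R4 + R2
  [ 1  3    9  -3  |    7 ]
  [ 0  1    0   0  |   -2 ]
  [ 0  0  -18  -2  |  -22 ]
  [ 0  0   27   2  |   34 ]
R3 → -1/18·R3
  [ 1  3   9   -3  |     7 ]
  [ 0  1   0    0  |    -2 ]
  [ 0  0   1  1/9  |  11/9 ]
  [ 0  0  27    2  |    34 ]
R4 → R4 − 27·R3
  [ 1  3  9   -3  |     7 ]
  [ 0  1  0    0  |    -2 ]
  [ 0  0  1  1/9  |  11/9 ]
  [ 0  0  0   -1  |     1 ]
R4 → -1·R4
  [ 1  3  9   -3  |     7 ]
  [ 0  1  0    0  |    -2 ]
  [ 0  0  1  1/9  |  11/9 ]
  [ 0  0  0    1  |    -1 ]
R3 → R3 − 1/9·R4
  [ 1  3  9  -3  |    7 ]
  [ 0  1  0   0  |   -2 ]
  [ 0  0  1   0  |  4/3 ]
  [ 0  0  0   1  |   -1 ]
R1 → R1 + 3·R4
  [ 1  3  9  0  |    4 ]
  [ 0  1  0  0  |   -2 ]
  [ 0  0  1  0  |  4/3 ]
  [ 0  0  0  1  |   -1 ]
R1 → R1 − 9·R3
  [ 1  3  0  0  |   -8 ]
  [ 0  1  0  0  |   -2 ]
  [ 0  0  1  0  |  4/3 ]
  [ 0  0  0  1  |   -1 ]
R1 → R1 − 3·R2
  [ 1  0  0  0  |   -2 ]
  [ 0  1  0  0  |   -2 ]
  [ 0  0  1  0  |  4/3 ]
  [ 0  0  0  1  |   -1 ]
Reading off the last column: p = -2, q = -2, r = 4/3, s = -1.

(-2, -2, 4/3, -1)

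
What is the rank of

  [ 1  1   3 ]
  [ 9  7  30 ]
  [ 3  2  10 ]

rank = 3

ρ2 -> ρ2 − 9·ρ1
  [ 1   1   3 ]
  [ 0  -2   3 ]
  [ 3   2  10 ]
ρ3 -> ρ3 − 3·ρ1
  [ 1   1  3 ]
  [ 0  -2  3 ]
  [ 0  -1  1 ]
ρ2 -> -1/2·ρ2
  [ 1   1     3 ]
  [ 0   1  -3/2 ]
  [ 0  -1     1 ]
ρ3 -> ρ3 + ρ2
  [ 1  1     3 ]
  [ 0  1  -3/2 ]
  [ 0  0  -1/2 ]
ρ3 -> -2·ρ3
  [ 1  1     3 ]
  [ 0  1  -3/2 ]
  [ 0  0     1 ]
ρ2 -> ρ2 + 3/2·ρ3
  [ 1  1  3 ]
  [ 0  1  0 ]
  [ 0  0  1 ]
ρ1 -> ρ1 − 3·ρ3
  [ 1  1  0 ]
  [ 0  1  0 ]
  [ 0  0  1 ]
ρ1 -> ρ1 − ρ2
  [ 1  0  0 ]
  [ 0  1  0 ]
  [ 0  0  1 ]
The reduced form has 3 nonzero rows.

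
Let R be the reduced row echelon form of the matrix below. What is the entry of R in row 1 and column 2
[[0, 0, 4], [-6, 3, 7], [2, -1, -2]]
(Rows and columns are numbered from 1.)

-1/2

Swap ρ1 and ρ2.
  [ -6   3   7 ]
  [  0   0   4 ]
  [  2  -1  -2 ]
Multiply ρ1 by -1/6.
  [ 1  -1/2  -7/6 ]
  [ 0     0     4 ]
  [ 2    -1    -2 ]
Subtract 2 times ρ1 from ρ3.
  [ 1  -1/2  -7/6 ]
  [ 0     0     4 ]
  [ 0     0   1/3 ]
Multiply ρ2 by 1/4.
  [ 1  -1/2  -7/6 ]
  [ 0     0     1 ]
  [ 0     0   1/3 ]
Subtract 1/3 times ρ2 from ρ3.
  [ 1  -1/2  -7/6 ]
  [ 0     0     1 ]
  [ 0     0     0 ]
Add 7/6 times ρ2 to ρ1.
  [ 1  -1/2  0 ]
  [ 0     0  1 ]
  [ 0     0  0 ]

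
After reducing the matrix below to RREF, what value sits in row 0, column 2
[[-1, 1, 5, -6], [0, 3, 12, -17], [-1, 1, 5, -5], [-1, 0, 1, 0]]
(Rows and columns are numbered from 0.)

-1

Multiply ρ1 by -1.
  [  1  -1  -5    6 ]
  [  0   3  12  -17 ]
  [ -1   1   5   -5 ]
  [ -1   0   1    0 ]
Add ρ1 to ρ3.
  [  1  -1  -5    6 ]
  [  0   3  12  -17 ]
  [  0   0   0    1 ]
  [ -1   0   1    0 ]
Add ρ1 to ρ4.
  [ 1  -1  -5    6 ]
  [ 0   3  12  -17 ]
  [ 0   0   0    1 ]
  [ 0  -1  -4    6 ]
Multiply ρ2 by 1/3.
  [ 1  -1  -5      6 ]
  [ 0   1   4  -17/3 ]
  [ 0   0   0      1 ]
  [ 0  -1  -4      6 ]
Add ρ2 to ρ4.
  [ 1  -1  -5      6 ]
  [ 0   1   4  -17/3 ]
  [ 0   0   0      1 ]
  [ 0   0   0    1/3 ]
Subtract 1/3 times ρ3 from ρ4.
  [ 1  -1  -5      6 ]
  [ 0   1   4  -17/3 ]
  [ 0   0   0      1 ]
  [ 0   0   0      0 ]
Add 17/3 times ρ3 to ρ2.
  [ 1  -1  -5  6 ]
  [ 0   1   4  0 ]
  [ 0   0   0  1 ]
  [ 0   0   0  0 ]
Subtract 6 times ρ3 from ρ1.
  [ 1  -1  -5  0 ]
  [ 0   1   4  0 ]
  [ 0   0   0  1 ]
  [ 0   0   0  0 ]
Add ρ2 to ρ1.
  [ 1  0  -1  0 ]
  [ 0  1   4  0 ]
  [ 0  0   0  1 ]
  [ 0  0   0  0 ]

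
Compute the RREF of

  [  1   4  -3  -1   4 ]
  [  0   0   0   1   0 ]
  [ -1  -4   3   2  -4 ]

[[1, 4, -3, 0, 4], [0, 0, 0, 1, 0], [0, 0, 0, 0, 0]]

Add R1 to R3.
  [ 1  4  -3  -1  4 ]
  [ 0  0   0   1  0 ]
  [ 0  0   0   1  0 ]
Subtract R2 from R3.
  [ 1  4  -3  -1  4 ]
  [ 0  0   0   1  0 ]
  [ 0  0   0   0  0 ]
Add R2 to R1.
  [ 1  4  -3  0  4 ]
  [ 0  0   0  1  0 ]
  [ 0  0   0  0  0 ]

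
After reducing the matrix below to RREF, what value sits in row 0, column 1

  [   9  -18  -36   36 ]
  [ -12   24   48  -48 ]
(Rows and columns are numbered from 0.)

Multiply r1 by 1/9.
  [   1  -2  -4    4 ]
  [ -12  24  48  -48 ]
Add 12 times r1 to r2.
  [ 1  -2  -4  4 ]
  [ 0   0   0  0 ]

-2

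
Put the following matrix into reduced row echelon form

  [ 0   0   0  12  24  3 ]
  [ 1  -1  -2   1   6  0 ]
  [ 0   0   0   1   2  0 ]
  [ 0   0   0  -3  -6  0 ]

[[1, -1, -2, 0, 4, 0], [0, 0, 0, 1, 2, 0], [0, 0, 0, 0, 0, 1], [0, 0, 0, 0, 0, 0]]

R1 <-> R2
  [ 1  -1  -2   1   6  0 ]
  [ 0   0   0  12  24  3 ]
  [ 0   0   0   1   2  0 ]
  [ 0   0   0  -3  -6  0 ]
R2 ← 1/12·R2
  [ 1  -1  -2   1   6    0 ]
  [ 0   0   0   1   2  1/4 ]
  [ 0   0   0   1   2    0 ]
  [ 0   0   0  -3  -6    0 ]
R3 ← R3 − R2
  [ 1  -1  -2   1   6     0 ]
  [ 0   0   0   1   2   1/4 ]
  [ 0   0   0   0   0  -1/4 ]
  [ 0   0   0  -3  -6     0 ]
R4 ← R4 + 3·R2
  [ 1  -1  -2  1  6     0 ]
  [ 0   0   0  1  2   1/4 ]
  [ 0   0   0  0  0  -1/4 ]
  [ 0   0   0  0  0   3/4 ]
R3 ← -4·R3
  [ 1  -1  -2  1  6    0 ]
  [ 0   0   0  1  2  1/4 ]
  [ 0   0   0  0  0    1 ]
  [ 0   0   0  0  0  3/4 ]
R4 ← R4 − 3/4·R3
  [ 1  -1  -2  1  6    0 ]
  [ 0   0   0  1  2  1/4 ]
  [ 0   0   0  0  0    1 ]
  [ 0   0   0  0  0    0 ]
R2 ← R2 − 1/4·R3
  [ 1  -1  -2  1  6  0 ]
  [ 0   0   0  1  2  0 ]
  [ 0   0   0  0  0  1 ]
  [ 0   0   0  0  0  0 ]
R1 ← R1 − R2
  [ 1  -1  -2  0  4  0 ]
  [ 0   0   0  1  2  0 ]
  [ 0   0   0  0  0  1 ]
  [ 0   0   0  0  0  0 ]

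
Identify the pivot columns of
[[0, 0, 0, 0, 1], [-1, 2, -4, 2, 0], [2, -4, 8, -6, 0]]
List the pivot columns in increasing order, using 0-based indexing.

R1 <-> R2
  [ -1   2  -4   2  0 ]
  [  0   0   0   0  1 ]
  [  2  -4   8  -6  0 ]
R1 -> -1·R1
  [ 1  -2  4  -2  0 ]
  [ 0   0  0   0  1 ]
  [ 2  -4  8  -6  0 ]
R3 -> R3 − 2·R1
  [ 1  -2  4  -2  0 ]
  [ 0   0  0   0  1 ]
  [ 0   0  0  -2  0 ]
R2 <-> R3
  [ 1  -2  4  -2  0 ]
  [ 0   0  0  -2  0 ]
  [ 0   0  0   0  1 ]
R2 -> -1/2·R2
  [ 1  -2  4  -2  0 ]
  [ 0   0  0   1  0 ]
  [ 0   0  0   0  1 ]
R1 -> R1 + 2·R2
  [ 1  -2  4  0  0 ]
  [ 0   0  0  1  0 ]
  [ 0   0  0  0  1 ]
Pivot columns are the columns containing a leading 1.

0, 3, 4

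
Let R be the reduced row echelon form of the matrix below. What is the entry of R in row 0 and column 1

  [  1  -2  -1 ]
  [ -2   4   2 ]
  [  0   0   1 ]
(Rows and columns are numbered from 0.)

-2

R2 → R2 + 2·R1
  [ 1  -2  -1 ]
  [ 0   0   0 ]
  [ 0   0   1 ]
R2 <-> R3
  [ 1  -2  -1 ]
  [ 0   0   1 ]
  [ 0   0   0 ]
R1 → R1 + R2
  [ 1  -2  0 ]
  [ 0   0  1 ]
  [ 0   0  0 ]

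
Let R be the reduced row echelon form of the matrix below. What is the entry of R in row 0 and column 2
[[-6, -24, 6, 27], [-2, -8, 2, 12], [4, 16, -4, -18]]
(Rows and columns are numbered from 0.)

Multiply R1 by -1/6.
  [  1   4  -1  -9/2 ]
  [ -2  -8   2    12 ]
  [  4  16  -4   -18 ]
Add 2 times R1 to R2.
  [ 1   4  -1  -9/2 ]
  [ 0   0   0     3 ]
  [ 4  16  -4   -18 ]
Subtract 4 times R1 from R3.
  [ 1  4  -1  -9/2 ]
  [ 0  0   0     3 ]
  [ 0  0   0     0 ]
Multiply R2 by 1/3.
  [ 1  4  -1  -9/2 ]
  [ 0  0   0     1 ]
  [ 0  0   0     0 ]
Add 9/2 times R2 to R1.
  [ 1  4  -1  0 ]
  [ 0  0   0  1 ]
  [ 0  0   0  0 ]

-1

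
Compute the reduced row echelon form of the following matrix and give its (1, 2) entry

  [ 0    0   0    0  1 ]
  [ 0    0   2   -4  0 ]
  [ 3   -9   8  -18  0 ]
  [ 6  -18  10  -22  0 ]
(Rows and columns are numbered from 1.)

Swap ρ1 and ρ3.
  [ 3   -9   8  -18  0 ]
  [ 0    0   2   -4  0 ]
  [ 0    0   0    0  1 ]
  [ 6  -18  10  -22  0 ]
Multiply ρ1 by 1/3.
  [ 1   -3  8/3   -6  0 ]
  [ 0    0    2   -4  0 ]
  [ 0    0    0    0  1 ]
  [ 6  -18   10  -22  0 ]
Subtract 6 times ρ1 from ρ4.
  [ 1  -3  8/3  -6  0 ]
  [ 0   0    2  -4  0 ]
  [ 0   0    0   0  1 ]
  [ 0   0   -6  14  0 ]
Multiply ρ2 by 1/2.
  [ 1  -3  8/3  -6  0 ]
  [ 0   0    1  -2  0 ]
  [ 0   0    0   0  1 ]
  [ 0   0   -6  14  0 ]
Add 6 times ρ2 to ρ4.
  [ 1  -3  8/3  -6  0 ]
  [ 0   0    1  -2  0 ]
  [ 0   0    0   0  1 ]
  [ 0   0    0   2  0 ]
Swap ρ3 and ρ4.
  [ 1  -3  8/3  -6  0 ]
  [ 0   0    1  -2  0 ]
  [ 0   0    0   2  0 ]
  [ 0   0    0   0  1 ]
Multiply ρ3 by 1/2.
  [ 1  -3  8/3  -6  0 ]
  [ 0   0    1  -2  0 ]
  [ 0   0    0   1  0 ]
  [ 0   0    0   0  1 ]
Add 2 times ρ3 to ρ2.
  [ 1  -3  8/3  -6  0 ]
  [ 0   0    1   0  0 ]
  [ 0   0    0   1  0 ]
  [ 0   0    0   0  1 ]
Add 6 times ρ3 to ρ1.
  [ 1  -3  8/3  0  0 ]
  [ 0   0    1  0  0 ]
  [ 0   0    0  1  0 ]
  [ 0   0    0  0  1 ]
Subtract 8/3 times ρ2 from ρ1.
  [ 1  -3  0  0  0 ]
  [ 0   0  1  0  0 ]
  [ 0   0  0  1  0 ]
  [ 0   0  0  0  1 ]

-3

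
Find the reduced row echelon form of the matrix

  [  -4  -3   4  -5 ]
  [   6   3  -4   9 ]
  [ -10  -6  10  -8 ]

[[1, 0, 0, 2], [0, 1, 0, 3], [0, 0, 1, 3]]

r1 → -1/4·r1
  [   1  3/4  -1  5/4 ]
  [   6    3  -4    9 ]
  [ -10   -6  10   -8 ]
r2 → r2 − 6·r1
  [   1   3/4  -1  5/4 ]
  [   0  -3/2   2  3/2 ]
  [ -10    -6  10   -8 ]
r3 → r3 + 10·r1
  [ 1   3/4  -1  5/4 ]
  [ 0  -3/2   2  3/2 ]
  [ 0   3/2   0  9/2 ]
r2 → -2/3·r2
  [ 1  3/4    -1  5/4 ]
  [ 0    1  -4/3   -1 ]
  [ 0  3/2     0  9/2 ]
r3 → r3 − 3/2·r2
  [ 1  3/4    -1  5/4 ]
  [ 0    1  -4/3   -1 ]
  [ 0    0     2    6 ]
r3 → 1/2·r3
  [ 1  3/4    -1  5/4 ]
  [ 0    1  -4/3   -1 ]
  [ 0    0     1    3 ]
r2 → r2 + 4/3·r3
  [ 1  3/4  -1  5/4 ]
  [ 0    1   0    3 ]
  [ 0    0   1    3 ]
r1 → r1 + r3
  [ 1  3/4  0  17/4 ]
  [ 0    1  0     3 ]
  [ 0    0  1     3 ]
r1 → r1 − 3/4·r2
  [ 1  0  0  2 ]
  [ 0  1  0  3 ]
  [ 0  0  1  3 ]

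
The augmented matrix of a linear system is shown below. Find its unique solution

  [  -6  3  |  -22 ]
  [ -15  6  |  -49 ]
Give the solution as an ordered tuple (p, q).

(5/3, -4)

r1 → -1/6·r1
  [   1  -1/2  |  11/3 ]
  [ -15     6  |   -49 ]
r2 → r2 + 15·r1
  [ 1  -1/2  |  11/3 ]
  [ 0  -3/2  |     6 ]
r2 → -2/3·r2
  [ 1  -1/2  |  11/3 ]
  [ 0     1  |    -4 ]
r1 → r1 + 1/2·r2
  [ 1  0  |  5/3 ]
  [ 0  1  |   -4 ]
Reading off the last column: p = 5/3, q = -4.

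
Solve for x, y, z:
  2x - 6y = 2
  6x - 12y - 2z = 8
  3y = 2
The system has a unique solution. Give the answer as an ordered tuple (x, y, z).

(3, 2/3, 1)

Form the augmented matrix and row-reduce:
  [ 2   -6   0  |  2 ]
  [ 6  -12  -2  |  8 ]
  [ 0    3   0  |  2 ]
r1 ← 1/2·r1
  [ 1   -3   0  |  1 ]
  [ 6  -12  -2  |  8 ]
  [ 0    3   0  |  2 ]
r2 ← r2 − 6·r1
  [ 1  -3   0  |  1 ]
  [ 0   6  -2  |  2 ]
  [ 0   3   0  |  2 ]
r2 ← 1/6·r2
  [ 1  -3     0  |    1 ]
  [ 0   1  -1/3  |  1/3 ]
  [ 0   3     0  |    2 ]
r3 ← r3 − 3·r2
  [ 1  -3     0  |    1 ]
  [ 0   1  -1/3  |  1/3 ]
  [ 0   0     1  |    1 ]
r2 ← r2 + 1/3·r3
  [ 1  -3  0  |    1 ]
  [ 0   1  0  |  2/3 ]
  [ 0   0  1  |    1 ]
r1 ← r1 + 3·r2
  [ 1  0  0  |    3 ]
  [ 0  1  0  |  2/3 ]
  [ 0  0  1  |    1 ]
Reading off the last column: x = 3, y = 2/3, z = 1.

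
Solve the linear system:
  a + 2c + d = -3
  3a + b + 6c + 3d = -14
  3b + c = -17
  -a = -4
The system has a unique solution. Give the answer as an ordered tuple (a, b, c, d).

Form the augmented matrix and row-reduce:
  [  1  0  2  1  |   -3 ]
  [  3  1  6  3  |  -14 ]
  [  0  3  1  0  |  -17 ]
  [ -1  0  0  0  |   -4 ]
Subtract 3 times R1 from R2.
  [  1  0  2  1  |   -3 ]
  [  0  1  0  0  |   -5 ]
  [  0  3  1  0  |  -17 ]
  [ -1  0  0  0  |   -4 ]
Add R1 to R4.
  [ 1  0  2  1  |   -3 ]
  [ 0  1  0  0  |   -5 ]
  [ 0  3  1  0  |  -17 ]
  [ 0  0  2  1  |   -7 ]
Subtract 3 times R2 from R3.
  [ 1  0  2  1  |  -3 ]
  [ 0  1  0  0  |  -5 ]
  [ 0  0  1  0  |  -2 ]
  [ 0  0  2  1  |  -7 ]
Subtract 2 times R3 from R4.
  [ 1  0  2  1  |  -3 ]
  [ 0  1  0  0  |  -5 ]
  [ 0  0  1  0  |  -2 ]
  [ 0  0  0  1  |  -3 ]
Subtract R4 from R1.
  [ 1  0  2  0  |   0 ]
  [ 0  1  0  0  |  -5 ]
  [ 0  0  1  0  |  -2 ]
  [ 0  0  0  1  |  -3 ]
Subtract 2 times R3 from R1.
  [ 1  0  0  0  |   4 ]
  [ 0  1  0  0  |  -5 ]
  [ 0  0  1  0  |  -2 ]
  [ 0  0  0  1  |  -3 ]
Reading off the last column: a = 4, b = -5, c = -2, d = -3.

(4, -5, -2, -3)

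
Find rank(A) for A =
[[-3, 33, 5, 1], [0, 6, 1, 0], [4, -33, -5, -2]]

rank = 3

ρ1 ← -1/3·ρ1
  [ 1  -11  -5/3  -1/3 ]
  [ 0    6     1     0 ]
  [ 4  -33    -5    -2 ]
ρ3 ← ρ3 − 4·ρ1
  [ 1  -11  -5/3  -1/3 ]
  [ 0    6     1     0 ]
  [ 0   11   5/3  -2/3 ]
ρ2 ← 1/6·ρ2
  [ 1  -11  -5/3  -1/3 ]
  [ 0    1   1/6     0 ]
  [ 0   11   5/3  -2/3 ]
ρ3 ← ρ3 − 11·ρ2
  [ 1  -11  -5/3  -1/3 ]
  [ 0    1   1/6     0 ]
  [ 0    0  -1/6  -2/3 ]
ρ3 ← -6·ρ3
  [ 1  -11  -5/3  -1/3 ]
  [ 0    1   1/6     0 ]
  [ 0    0     1     4 ]
ρ2 ← ρ2 − 1/6·ρ3
  [ 1  -11  -5/3  -1/3 ]
  [ 0    1     0  -2/3 ]
  [ 0    0     1     4 ]
ρ1 ← ρ1 + 5/3·ρ3
  [ 1  -11  0  19/3 ]
  [ 0    1  0  -2/3 ]
  [ 0    0  1     4 ]
ρ1 ← ρ1 + 11·ρ2
  [ 1  0  0    -1 ]
  [ 0  1  0  -2/3 ]
  [ 0  0  1     4 ]
The reduced form has 3 nonzero rows.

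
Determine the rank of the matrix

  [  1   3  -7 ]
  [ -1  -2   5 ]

Add R1 to R2.
  [ 1  3  -7 ]
  [ 0  1  -2 ]
Subtract 3 times R2 from R1.
  [ 1  0  -1 ]
  [ 0  1  -2 ]
The reduced form has 2 nonzero rows.

rank = 2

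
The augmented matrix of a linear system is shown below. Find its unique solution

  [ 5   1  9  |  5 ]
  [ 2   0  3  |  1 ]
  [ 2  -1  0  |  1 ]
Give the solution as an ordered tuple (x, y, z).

(3, 5, -5/3)

r1 -> 1/5·r1
r2 -> r2 − 2·r1
r3 -> r3 − 2·r1
r2 -> -5/2·r2
r3 -> r3 + 7/5·r2
r3 -> -2/3·r3
r2 -> r2 − 3/2·r3
r1 -> r1 − 9/5·r3
r1 -> r1 − 1/5·r2
Reading off the last column: x = 3, y = 5, z = -5/3.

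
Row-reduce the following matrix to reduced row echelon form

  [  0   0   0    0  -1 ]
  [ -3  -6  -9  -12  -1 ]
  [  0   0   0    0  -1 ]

ρ1 ↔ ρ2
  [ -3  -6  -9  -12  -1 ]
  [  0   0   0    0  -1 ]
  [  0   0   0    0  -1 ]
ρ1 ← -1/3·ρ1
  [ 1  2  3  4  1/3 ]
  [ 0  0  0  0   -1 ]
  [ 0  0  0  0   -1 ]
ρ2 ← -1·ρ2
  [ 1  2  3  4  1/3 ]
  [ 0  0  0  0    1 ]
  [ 0  0  0  0   -1 ]
ρ3 ← ρ3 + ρ2
  [ 1  2  3  4  1/3 ]
  [ 0  0  0  0    1 ]
  [ 0  0  0  0    0 ]
ρ1 ← ρ1 − 1/3·ρ2
  [ 1  2  3  4  0 ]
  [ 0  0  0  0  1 ]
  [ 0  0  0  0  0 ]

[[1, 2, 3, 4, 0], [0, 0, 0, 0, 1], [0, 0, 0, 0, 0]]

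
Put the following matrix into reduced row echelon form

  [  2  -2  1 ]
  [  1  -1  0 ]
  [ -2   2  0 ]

[[1, -1, 0], [0, 0, 1], [0, 0, 0]]

ρ1 := 1/2·ρ1
ρ2 := ρ2 − ρ1
ρ3 := ρ3 + 2·ρ1
ρ2 := -2·ρ2
ρ3 := ρ3 − ρ2
ρ1 := ρ1 − 1/2·ρ2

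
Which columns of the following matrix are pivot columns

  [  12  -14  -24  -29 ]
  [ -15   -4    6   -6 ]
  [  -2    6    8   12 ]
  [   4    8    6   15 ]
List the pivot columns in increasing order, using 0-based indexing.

r1 ← 1/12·r1
  [   1  -7/6  -2  -29/12 ]
  [ -15    -4   6      -6 ]
  [  -2     6   8      12 ]
  [   4     8   6      15 ]
r2 ← r2 + 15·r1
  [  1   -7/6   -2  -29/12 ]
  [  0  -43/2  -24  -169/4 ]
  [ -2      6    8      12 ]
  [  4      8    6      15 ]
r3 ← r3 + 2·r1
  [ 1   -7/6   -2  -29/12 ]
  [ 0  -43/2  -24  -169/4 ]
  [ 0   11/3    4    43/6 ]
  [ 4      8    6      15 ]
r4 ← r4 − 4·r1
  [ 1   -7/6   -2  -29/12 ]
  [ 0  -43/2  -24  -169/4 ]
  [ 0   11/3    4    43/6 ]
  [ 0   38/3   14    74/3 ]
r2 ← -2/43·r2
  [ 1  -7/6     -2  -29/12 ]
  [ 0     1  48/43  169/86 ]
  [ 0  11/3      4    43/6 ]
  [ 0  38/3     14    74/3 ]
r3 ← r3 − 11/3·r2
  [ 1  -7/6     -2  -29/12 ]
  [ 0     1  48/43  169/86 ]
  [ 0     0  -4/43  -5/129 ]
  [ 0  38/3     14    74/3 ]
r4 ← r4 − 38/3·r2
  [ 1  -7/6     -2   -29/12 ]
  [ 0     1  48/43   169/86 ]
  [ 0     0  -4/43   -5/129 ]
  [ 0     0  -6/43  -29/129 ]
r3 ← -43/4·r3
  [ 1  -7/6     -2   -29/12 ]
  [ 0     1  48/43   169/86 ]
  [ 0     0      1     5/12 ]
  [ 0     0  -6/43  -29/129 ]
r4 ← r4 + 6/43·r3
  [ 1  -7/6     -2  -29/12 ]
  [ 0     1  48/43  169/86 ]
  [ 0     0      1    5/12 ]
  [ 0     0      0    -1/6 ]
r4 ← -6·r4
  [ 1  -7/6     -2  -29/12 ]
  [ 0     1  48/43  169/86 ]
  [ 0     0      1    5/12 ]
  [ 0     0      0       1 ]
r3 ← r3 − 5/12·r4
  [ 1  -7/6     -2  -29/12 ]
  [ 0     1  48/43  169/86 ]
  [ 0     0      1       0 ]
  [ 0     0      0       1 ]
r2 ← r2 − 169/86·r4
  [ 1  -7/6     -2  -29/12 ]
  [ 0     1  48/43       0 ]
  [ 0     0      1       0 ]
  [ 0     0      0       1 ]
r1 ← r1 + 29/12·r4
  [ 1  -7/6     -2  0 ]
  [ 0     1  48/43  0 ]
  [ 0     0      1  0 ]
  [ 0     0      0  1 ]
r2 ← r2 − 48/43·r3
  [ 1  -7/6  -2  0 ]
  [ 0     1   0  0 ]
  [ 0     0   1  0 ]
  [ 0     0   0  1 ]
r1 ← r1 + 2·r3
  [ 1  -7/6  0  0 ]
  [ 0     1  0  0 ]
  [ 0     0  1  0 ]
  [ 0     0  0  1 ]
r1 ← r1 + 7/6·r2
  [ 1  0  0  0 ]
  [ 0  1  0  0 ]
  [ 0  0  1  0 ]
  [ 0  0  0  1 ]
Pivot columns are the columns containing a leading 1.

0, 1, 2, 3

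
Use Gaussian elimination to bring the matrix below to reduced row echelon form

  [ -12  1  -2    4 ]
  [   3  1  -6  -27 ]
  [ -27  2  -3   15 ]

[[1, 0, 0, -1], [0, 1, 0, 0], [0, 0, 1, 4]]

Multiply r1 by -1/12.
Subtract 3 times r1 from r2.
Add 27 times r1 to r3.
Multiply r2 by 4/5.
Add 1/4 times r2 to r3.
Multiply r3 by 5.
Add 26/5 times r3 to r2.
Subtract 1/6 times r3 from r1.
Add 1/12 times r2 to r1.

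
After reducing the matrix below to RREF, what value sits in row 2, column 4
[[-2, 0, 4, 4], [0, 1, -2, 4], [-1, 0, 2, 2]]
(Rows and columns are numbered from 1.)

ρ1 -> -1/2·ρ1
  [  1  0  -2  -2 ]
  [  0  1  -2   4 ]
  [ -1  0   2   2 ]
ρ3 -> ρ3 + ρ1
  [ 1  0  -2  -2 ]
  [ 0  1  -2   4 ]
  [ 0  0   0   0 ]

4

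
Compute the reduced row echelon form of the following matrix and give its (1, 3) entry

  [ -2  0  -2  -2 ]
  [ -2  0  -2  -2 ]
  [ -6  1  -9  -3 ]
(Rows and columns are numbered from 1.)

ρ1 -> -1/2·ρ1
  [  1  0   1   1 ]
  [ -2  0  -2  -2 ]
  [ -6  1  -9  -3 ]
ρ2 -> ρ2 + 2·ρ1
  [  1  0   1   1 ]
  [  0  0   0   0 ]
  [ -6  1  -9  -3 ]
ρ3 -> ρ3 + 6·ρ1
  [ 1  0   1  1 ]
  [ 0  0   0  0 ]
  [ 0  1  -3  3 ]
ρ2 <-> ρ3
  [ 1  0   1  1 ]
  [ 0  1  -3  3 ]
  [ 0  0   0  0 ]

1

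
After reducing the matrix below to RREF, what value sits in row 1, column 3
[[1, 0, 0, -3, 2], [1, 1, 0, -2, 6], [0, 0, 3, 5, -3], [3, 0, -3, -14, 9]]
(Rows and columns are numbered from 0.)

1

R2 := R2 − R1
  [ 1  0   0   -3   2 ]
  [ 0  1   0    1   4 ]
  [ 0  0   3    5  -3 ]
  [ 3  0  -3  -14   9 ]
R4 := R4 − 3·R1
  [ 1  0   0  -3   2 ]
  [ 0  1   0   1   4 ]
  [ 0  0   3   5  -3 ]
  [ 0  0  -3  -5   3 ]
R3 := 1/3·R3
  [ 1  0   0   -3   2 ]
  [ 0  1   0    1   4 ]
  [ 0  0   1  5/3  -1 ]
  [ 0  0  -3   -5   3 ]
R4 := R4 + 3·R3
  [ 1  0  0   -3   2 ]
  [ 0  1  0    1   4 ]
  [ 0  0  1  5/3  -1 ]
  [ 0  0  0    0   0 ]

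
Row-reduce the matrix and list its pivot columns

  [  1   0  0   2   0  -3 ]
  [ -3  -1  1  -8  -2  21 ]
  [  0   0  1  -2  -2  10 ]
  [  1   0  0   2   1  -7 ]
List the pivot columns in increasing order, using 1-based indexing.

Add 3 times R1 to R2.
  [ 1   0  0   2   0  -3 ]
  [ 0  -1  1  -2  -2  12 ]
  [ 0   0  1  -2  -2  10 ]
  [ 1   0  0   2   1  -7 ]
Subtract R1 from R4.
  [ 1   0  0   2   0  -3 ]
  [ 0  -1  1  -2  -2  12 ]
  [ 0   0  1  -2  -2  10 ]
  [ 0   0  0   0   1  -4 ]
Multiply R2 by -1.
  [ 1  0   0   2   0   -3 ]
  [ 0  1  -1   2   2  -12 ]
  [ 0  0   1  -2  -2   10 ]
  [ 0  0   0   0   1   -4 ]
Add 2 times R4 to R3.
  [ 1  0   0   2  0   -3 ]
  [ 0  1  -1   2  2  -12 ]
  [ 0  0   1  -2  0    2 ]
  [ 0  0   0   0  1   -4 ]
Subtract 2 times R4 from R2.
  [ 1  0   0   2  0  -3 ]
  [ 0  1  -1   2  0  -4 ]
  [ 0  0   1  -2  0   2 ]
  [ 0  0   0   0  1  -4 ]
Add R3 to R2.
  [ 1  0  0   2  0  -3 ]
  [ 0  1  0   0  0  -2 ]
  [ 0  0  1  -2  0   2 ]
  [ 0  0  0   0  1  -4 ]
Pivot columns are the columns containing a leading 1.

1, 2, 3, 5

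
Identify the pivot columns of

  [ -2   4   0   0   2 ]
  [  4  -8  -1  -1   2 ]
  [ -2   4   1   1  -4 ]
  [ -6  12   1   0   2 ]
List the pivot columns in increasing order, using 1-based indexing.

ρ1 ← -1/2·ρ1
  [  1  -2   0   0  -1 ]
  [  4  -8  -1  -1   2 ]
  [ -2   4   1   1  -4 ]
  [ -6  12   1   0   2 ]
ρ2 ← ρ2 − 4·ρ1
  [  1  -2   0   0  -1 ]
  [  0   0  -1  -1   6 ]
  [ -2   4   1   1  -4 ]
  [ -6  12   1   0   2 ]
ρ3 ← ρ3 + 2·ρ1
  [  1  -2   0   0  -1 ]
  [  0   0  -1  -1   6 ]
  [  0   0   1   1  -6 ]
  [ -6  12   1   0   2 ]
ρ4 ← ρ4 + 6·ρ1
  [ 1  -2   0   0  -1 ]
  [ 0   0  -1  -1   6 ]
  [ 0   0   1   1  -6 ]
  [ 0   0   1   0  -4 ]
ρ2 ← -1·ρ2
  [ 1  -2  0  0  -1 ]
  [ 0   0  1  1  -6 ]
  [ 0   0  1  1  -6 ]
  [ 0   0  1  0  -4 ]
ρ3 ← ρ3 − ρ2
  [ 1  -2  0  0  -1 ]
  [ 0   0  1  1  -6 ]
  [ 0   0  0  0   0 ]
  [ 0   0  1  0  -4 ]
ρ4 ← ρ4 − ρ2
  [ 1  -2  0   0  -1 ]
  [ 0   0  1   1  -6 ]
  [ 0   0  0   0   0 ]
  [ 0   0  0  -1   2 ]
ρ3 <=> ρ4
  [ 1  -2  0   0  -1 ]
  [ 0   0  1   1  -6 ]
  [ 0   0  0  -1   2 ]
  [ 0   0  0   0   0 ]
ρ3 ← -1·ρ3
  [ 1  -2  0  0  -1 ]
  [ 0   0  1  1  -6 ]
  [ 0   0  0  1  -2 ]
  [ 0   0  0  0   0 ]
ρ2 ← ρ2 − ρ3
  [ 1  -2  0  0  -1 ]
  [ 0   0  1  0  -4 ]
  [ 0   0  0  1  -2 ]
  [ 0   0  0  0   0 ]
Pivot columns are the columns containing a leading 1.

1, 3, 4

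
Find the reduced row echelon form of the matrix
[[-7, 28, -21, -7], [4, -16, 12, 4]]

[[1, -4, 3, 1], [0, 0, 0, 0]]

R1 := -1/7·R1
  [ 1   -4   3  1 ]
  [ 4  -16  12  4 ]
R2 := R2 − 4·R1
  [ 1  -4  3  1 ]
  [ 0   0  0  0 ]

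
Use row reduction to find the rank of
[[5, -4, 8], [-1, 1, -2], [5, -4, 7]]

R1 ← 1/5·R1
  [  1  -4/5  8/5 ]
  [ -1     1   -2 ]
  [  5    -4    7 ]
R2 ← R2 + R1
  [ 1  -4/5   8/5 ]
  [ 0   1/5  -2/5 ]
  [ 5    -4     7 ]
R3 ← R3 − 5·R1
  [ 1  -4/5   8/5 ]
  [ 0   1/5  -2/5 ]
  [ 0     0    -1 ]
R2 ← 5·R2
  [ 1  -4/5  8/5 ]
  [ 0     1   -2 ]
  [ 0     0   -1 ]
R3 ← -1·R3
  [ 1  -4/5  8/5 ]
  [ 0     1   -2 ]
  [ 0     0    1 ]
R2 ← R2 + 2·R3
  [ 1  -4/5  8/5 ]
  [ 0     1    0 ]
  [ 0     0    1 ]
R1 ← R1 − 8/5·R3
  [ 1  -4/5  0 ]
  [ 0     1  0 ]
  [ 0     0  1 ]
R1 ← R1 + 4/5·R2
  [ 1  0  0 ]
  [ 0  1  0 ]
  [ 0  0  1 ]
The reduced form has 3 nonzero rows.

rank = 3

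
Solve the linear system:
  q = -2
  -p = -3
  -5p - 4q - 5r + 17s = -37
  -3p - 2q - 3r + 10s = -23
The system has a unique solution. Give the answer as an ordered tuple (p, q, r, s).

(3, -2, 6, 0)

Form the augmented matrix and row-reduce:
  [  0   1   0   0  |   -2 ]
  [ -1   0   0   0  |   -3 ]
  [ -5  -4  -5  17  |  -37 ]
  [ -3  -2  -3  10  |  -23 ]
r1 <-> r2
  [ -1   0   0   0  |   -3 ]
  [  0   1   0   0  |   -2 ]
  [ -5  -4  -5  17  |  -37 ]
  [ -3  -2  -3  10  |  -23 ]
r1 := -1·r1
  [  1   0   0   0  |    3 ]
  [  0   1   0   0  |   -2 ]
  [ -5  -4  -5  17  |  -37 ]
  [ -3  -2  -3  10  |  -23 ]
r3 := r3 + 5·r1
  [  1   0   0   0  |    3 ]
  [  0   1   0   0  |   -2 ]
  [  0  -4  -5  17  |  -22 ]
  [ -3  -2  -3  10  |  -23 ]
r4 := r4 + 3·r1
  [ 1   0   0   0  |    3 ]
  [ 0   1   0   0  |   -2 ]
  [ 0  -4  -5  17  |  -22 ]
  [ 0  -2  -3  10  |  -14 ]
r3 := r3 + 4·r2
  [ 1   0   0   0  |    3 ]
  [ 0   1   0   0  |   -2 ]
  [ 0   0  -5  17  |  -30 ]
  [ 0  -2  -3  10  |  -14 ]
r4 := r4 + 2·r2
  [ 1  0   0   0  |    3 ]
  [ 0  1   0   0  |   -2 ]
  [ 0  0  -5  17  |  -30 ]
  [ 0  0  -3  10  |  -18 ]
r3 := -1/5·r3
  [ 1  0   0      0  |    3 ]
  [ 0  1   0      0  |   -2 ]
  [ 0  0   1  -17/5  |    6 ]
  [ 0  0  -3     10  |  -18 ]
r4 := r4 + 3·r3
  [ 1  0  0      0  |   3 ]
  [ 0  1  0      0  |  -2 ]
  [ 0  0  1  -17/5  |   6 ]
  [ 0  0  0   -1/5  |   0 ]
r4 := -5·r4
  [ 1  0  0      0  |   3 ]
  [ 0  1  0      0  |  -2 ]
  [ 0  0  1  -17/5  |   6 ]
  [ 0  0  0      1  |   0 ]
r3 := r3 + 17/5·r4
  [ 1  0  0  0  |   3 ]
  [ 0  1  0  0  |  -2 ]
  [ 0  0  1  0  |   6 ]
  [ 0  0  0  1  |   0 ]
Reading off the last column: p = 3, q = -2, r = 6, s = 0.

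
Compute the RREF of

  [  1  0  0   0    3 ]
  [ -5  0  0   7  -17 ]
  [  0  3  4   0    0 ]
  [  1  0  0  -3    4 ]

R2 -> R2 + 5·R1
  [ 1  0  0   0   3 ]
  [ 0  0  0   7  -2 ]
  [ 0  3  4   0   0 ]
  [ 1  0  0  -3   4 ]
R4 -> R4 − R1
  [ 1  0  0   0   3 ]
  [ 0  0  0   7  -2 ]
  [ 0  3  4   0   0 ]
  [ 0  0  0  -3   1 ]
R2 <-> R3
  [ 1  0  0   0   3 ]
  [ 0  3  4   0   0 ]
  [ 0  0  0   7  -2 ]
  [ 0  0  0  -3   1 ]
R2 -> 1/3·R2
  [ 1  0    0   0   3 ]
  [ 0  1  4/3   0   0 ]
  [ 0  0    0   7  -2 ]
  [ 0  0    0  -3   1 ]
R3 -> 1/7·R3
  [ 1  0    0   0     3 ]
  [ 0  1  4/3   0     0 ]
  [ 0  0    0   1  -2/7 ]
  [ 0  0    0  -3     1 ]
R4 -> R4 + 3·R3
  [ 1  0    0  0     3 ]
  [ 0  1  4/3  0     0 ]
  [ 0  0    0  1  -2/7 ]
  [ 0  0    0  0   1/7 ]
R4 -> 7·R4
  [ 1  0    0  0     3 ]
  [ 0  1  4/3  0     0 ]
  [ 0  0    0  1  -2/7 ]
  [ 0  0    0  0     1 ]
R3 -> R3 + 2/7·R4
  [ 1  0    0  0  3 ]
  [ 0  1  4/3  0  0 ]
  [ 0  0    0  1  0 ]
  [ 0  0    0  0  1 ]
R1 -> R1 − 3·R4
  [ 1  0    0  0  0 ]
  [ 0  1  4/3  0  0 ]
  [ 0  0    0  1  0 ]
  [ 0  0    0  0  1 ]

[[1, 0, 0, 0, 0], [0, 1, 4/3, 0, 0], [0, 0, 0, 1, 0], [0, 0, 0, 0, 1]]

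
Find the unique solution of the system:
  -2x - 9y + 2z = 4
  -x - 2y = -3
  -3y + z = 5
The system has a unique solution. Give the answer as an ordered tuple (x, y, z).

(3, 0, 5)

Form the augmented matrix and row-reduce:
  [ -2  -9  2  |   4 ]
  [ -1  -2  0  |  -3 ]
  [  0  -3  1  |   5 ]
Multiply ρ1 by -1/2.
Add ρ1 to ρ2.
Multiply ρ2 by 2/5.
Add 3 times ρ2 to ρ3.
Multiply ρ3 by -5.
Add 2/5 times ρ3 to ρ2.
Add ρ3 to ρ1.
Subtract 9/2 times ρ2 from ρ1.
Reading off the last column: x = 3, y = 0, z = 5.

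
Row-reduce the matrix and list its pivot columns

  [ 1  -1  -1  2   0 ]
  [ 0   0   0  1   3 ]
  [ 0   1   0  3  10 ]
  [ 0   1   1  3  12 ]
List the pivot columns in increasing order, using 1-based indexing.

1, 2, 3, 4

ρ2 ↔ ρ3
  [ 1  -1  -1  2   0 ]
  [ 0   1   0  3  10 ]
  [ 0   0   0  1   3 ]
  [ 0   1   1  3  12 ]
ρ4 -> ρ4 − ρ2
  [ 1  -1  -1  2   0 ]
  [ 0   1   0  3  10 ]
  [ 0   0   0  1   3 ]
  [ 0   0   1  0   2 ]
ρ3 ↔ ρ4
  [ 1  -1  -1  2   0 ]
  [ 0   1   0  3  10 ]
  [ 0   0   1  0   2 ]
  [ 0   0   0  1   3 ]
ρ2 -> ρ2 − 3·ρ4
  [ 1  -1  -1  2  0 ]
  [ 0   1   0  0  1 ]
  [ 0   0   1  0  2 ]
  [ 0   0   0  1  3 ]
ρ1 -> ρ1 − 2·ρ4
  [ 1  -1  -1  0  -6 ]
  [ 0   1   0  0   1 ]
  [ 0   0   1  0   2 ]
  [ 0   0   0  1   3 ]
ρ1 -> ρ1 + ρ3
  [ 1  -1  0  0  -4 ]
  [ 0   1  0  0   1 ]
  [ 0   0  1  0   2 ]
  [ 0   0  0  1   3 ]
ρ1 -> ρ1 + ρ2
  [ 1  0  0  0  -3 ]
  [ 0  1  0  0   1 ]
  [ 0  0  1  0   2 ]
  [ 0  0  0  1   3 ]
Pivot columns are the columns containing a leading 1.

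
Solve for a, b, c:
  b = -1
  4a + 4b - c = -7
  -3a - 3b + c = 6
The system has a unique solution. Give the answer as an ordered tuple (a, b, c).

(0, -1, 3)

Form the augmented matrix and row-reduce:
  [  0   1   0  |  -1 ]
  [  4   4  -1  |  -7 ]
  [ -3  -3   1  |   6 ]
R1 <-> R2
  [  4   4  -1  |  -7 ]
  [  0   1   0  |  -1 ]
  [ -3  -3   1  |   6 ]
R1 := 1/4·R1
  [  1   1  -1/4  |  -7/4 ]
  [  0   1     0  |    -1 ]
  [ -3  -3     1  |     6 ]
R3 := R3 + 3·R1
  [ 1  1  -1/4  |  -7/4 ]
  [ 0  1     0  |    -1 ]
  [ 0  0   1/4  |   3/4 ]
R3 := 4·R3
  [ 1  1  -1/4  |  -7/4 ]
  [ 0  1     0  |    -1 ]
  [ 0  0     1  |     3 ]
R1 := R1 + 1/4·R3
  [ 1  1  0  |  -1 ]
  [ 0  1  0  |  -1 ]
  [ 0  0  1  |   3 ]
R1 := R1 − R2
  [ 1  0  0  |   0 ]
  [ 0  1  0  |  -1 ]
  [ 0  0  1  |   3 ]
Reading off the last column: a = 0, b = -1, c = 3.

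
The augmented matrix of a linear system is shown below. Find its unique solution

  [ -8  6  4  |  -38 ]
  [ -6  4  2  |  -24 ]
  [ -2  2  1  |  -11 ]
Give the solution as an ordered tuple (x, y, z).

(1, -3, -3)

ρ1 := -1/8·ρ1
ρ2 := ρ2 + 6·ρ1
ρ3 := ρ3 + 2·ρ1
ρ2 := -2·ρ2
ρ3 := ρ3 − 1/2·ρ2
ρ3 := -1·ρ3
ρ2 := ρ2 − 2·ρ3
ρ1 := ρ1 + 1/2·ρ3
ρ1 := ρ1 + 3/4·ρ2
Reading off the last column: x = 1, y = -3, z = -3.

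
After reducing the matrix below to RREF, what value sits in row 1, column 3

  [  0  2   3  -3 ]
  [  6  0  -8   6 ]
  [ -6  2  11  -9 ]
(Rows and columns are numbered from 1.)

-4/3

R1 ↔ R2
  [  6  0  -8   6 ]
  [  0  2   3  -3 ]
  [ -6  2  11  -9 ]
R1 -> 1/6·R1
  [  1  0  -4/3   1 ]
  [  0  2     3  -3 ]
  [ -6  2    11  -9 ]
R3 -> R3 + 6·R1
  [ 1  0  -4/3   1 ]
  [ 0  2     3  -3 ]
  [ 0  2     3  -3 ]
R2 -> 1/2·R2
  [ 1  0  -4/3     1 ]
  [ 0  1   3/2  -3/2 ]
  [ 0  2     3    -3 ]
R3 -> R3 − 2·R2
  [ 1  0  -4/3     1 ]
  [ 0  1   3/2  -3/2 ]
  [ 0  0     0     0 ]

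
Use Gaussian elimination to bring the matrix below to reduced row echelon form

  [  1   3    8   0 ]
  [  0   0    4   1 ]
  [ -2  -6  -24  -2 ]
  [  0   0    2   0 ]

[[1, 3, 0, 0], [0, 0, 1, 0], [0, 0, 0, 1], [0, 0, 0, 0]]

Add 2 times r1 to r3.
Multiply r2 by 1/4.
Add 8 times r2 to r3.
Subtract 2 times r2 from r4.
Swap r3 and r4.
Multiply r3 by -2.
Subtract 1/4 times r3 from r2.
Subtract 8 times r2 from r1.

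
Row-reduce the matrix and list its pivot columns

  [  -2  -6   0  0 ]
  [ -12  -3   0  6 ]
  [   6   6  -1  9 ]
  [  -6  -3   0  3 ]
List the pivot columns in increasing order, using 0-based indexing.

0, 1, 2, 3

r1 ← -1/2·r1
r2 ← r2 + 12·r1
r3 ← r3 − 6·r1
r4 ← r4 + 6·r1
r2 ← 1/33·r2
r3 ← r3 + 12·r2
r4 ← r4 − 15·r2
r3 ← -1·r3
r4 ← 11/3·r4
r3 ← r3 + 123/11·r4
r2 ← r2 − 2/11·r4
r1 ← r1 − 3·r2
Pivot columns are the columns containing a leading 1.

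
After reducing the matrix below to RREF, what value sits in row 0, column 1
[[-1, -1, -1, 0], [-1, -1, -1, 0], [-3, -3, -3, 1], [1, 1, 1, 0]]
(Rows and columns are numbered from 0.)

1

R1 → -1·R1
R2 → R2 + R1
R3 → R3 + 3·R1
R4 → R4 − R1
R2 <=> R3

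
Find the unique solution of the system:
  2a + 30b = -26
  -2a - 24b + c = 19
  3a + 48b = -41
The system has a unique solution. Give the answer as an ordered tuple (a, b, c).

(-3, -2/3, -3)

Form the augmented matrix and row-reduce:
  [  2   30  0  |  -26 ]
  [ -2  -24  1  |   19 ]
  [  3   48  0  |  -41 ]
R1 := 1/2·R1
  [  1   15  0  |  -13 ]
  [ -2  -24  1  |   19 ]
  [  3   48  0  |  -41 ]
R2 := R2 + 2·R1
  [ 1  15  0  |  -13 ]
  [ 0   6  1  |   -7 ]
  [ 3  48  0  |  -41 ]
R3 := R3 − 3·R1
  [ 1  15  0  |  -13 ]
  [ 0   6  1  |   -7 ]
  [ 0   3  0  |   -2 ]
R2 := 1/6·R2
  [ 1  15    0  |   -13 ]
  [ 0   1  1/6  |  -7/6 ]
  [ 0   3    0  |    -2 ]
R3 := R3 − 3·R2
  [ 1  15     0  |   -13 ]
  [ 0   1   1/6  |  -7/6 ]
  [ 0   0  -1/2  |   3/2 ]
R3 := -2·R3
  [ 1  15    0  |   -13 ]
  [ 0   1  1/6  |  -7/6 ]
  [ 0   0    1  |    -3 ]
R2 := R2 − 1/6·R3
  [ 1  15  0  |   -13 ]
  [ 0   1  0  |  -2/3 ]
  [ 0   0  1  |    -3 ]
R1 := R1 − 15·R2
  [ 1  0  0  |    -3 ]
  [ 0  1  0  |  -2/3 ]
  [ 0  0  1  |    -3 ]
Reading off the last column: a = -3, b = -2/3, c = -3.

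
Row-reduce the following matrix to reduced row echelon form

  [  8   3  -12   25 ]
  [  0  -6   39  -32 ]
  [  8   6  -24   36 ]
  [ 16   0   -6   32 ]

r1 := 1/8·r1
  [  1  3/8  -3/2  25/8 ]
  [  0   -6    39   -32 ]
  [  8    6   -24    36 ]
  [ 16    0    -6    32 ]
r3 := r3 − 8·r1
  [  1  3/8  -3/2  25/8 ]
  [  0   -6    39   -32 ]
  [  0    3   -12    11 ]
  [ 16    0    -6    32 ]
r4 := r4 − 16·r1
  [ 1  3/8  -3/2  25/8 ]
  [ 0   -6    39   -32 ]
  [ 0    3   -12    11 ]
  [ 0   -6    18   -18 ]
r2 := -1/6·r2
  [ 1  3/8   -3/2  25/8 ]
  [ 0    1  -13/2  16/3 ]
  [ 0    3    -12    11 ]
  [ 0   -6     18   -18 ]
r3 := r3 − 3·r2
  [ 1  3/8   -3/2  25/8 ]
  [ 0    1  -13/2  16/3 ]
  [ 0    0   15/2    -5 ]
  [ 0   -6     18   -18 ]
r4 := r4 + 6·r2
  [ 1  3/8   -3/2  25/8 ]
  [ 0    1  -13/2  16/3 ]
  [ 0    0   15/2    -5 ]
  [ 0    0    -21    14 ]
r3 := 2/15·r3
  [ 1  3/8   -3/2  25/8 ]
  [ 0    1  -13/2  16/3 ]
  [ 0    0      1  -2/3 ]
  [ 0    0    -21    14 ]
r4 := r4 + 21·r3
  [ 1  3/8   -3/2  25/8 ]
  [ 0    1  -13/2  16/3 ]
  [ 0    0      1  -2/3 ]
  [ 0    0      0     0 ]
r2 := r2 + 13/2·r3
  [ 1  3/8  -3/2  25/8 ]
  [ 0    1     0     1 ]
  [ 0    0     1  -2/3 ]
  [ 0    0     0     0 ]
r1 := r1 + 3/2·r3
  [ 1  3/8  0  17/8 ]
  [ 0    1  0     1 ]
  [ 0    0  1  -2/3 ]
  [ 0    0  0     0 ]
r1 := r1 − 3/8·r2
  [ 1  0  0   7/4 ]
  [ 0  1  0     1 ]
  [ 0  0  1  -2/3 ]
  [ 0  0  0     0 ]

[[1, 0, 0, 7/4], [0, 1, 0, 1], [0, 0, 1, -2/3], [0, 0, 0, 0]]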